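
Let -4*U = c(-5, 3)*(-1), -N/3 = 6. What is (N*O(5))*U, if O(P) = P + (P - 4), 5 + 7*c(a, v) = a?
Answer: 270/7 ≈ 38.571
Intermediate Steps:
c(a, v) = -5/7 + a/7
N = -18 (N = -3*6 = -18)
U = -5/14 (U = -(-5/7 + (⅐)*(-5))*(-1)/4 = -(-5/7 - 5/7)*(-1)/4 = -(-5)*(-1)/14 = -¼*10/7 = -5/14 ≈ -0.35714)
O(P) = -4 + 2*P (O(P) = P + (-4 + P) = -4 + 2*P)
(N*O(5))*U = -18*(-4 + 2*5)*(-5/14) = -18*(-4 + 10)*(-5/14) = -18*6*(-5/14) = -108*(-5/14) = 270/7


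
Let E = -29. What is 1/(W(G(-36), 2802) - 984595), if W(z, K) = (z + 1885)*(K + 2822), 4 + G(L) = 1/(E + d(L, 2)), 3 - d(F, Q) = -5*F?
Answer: 103/988194535 ≈ 1.0423e-7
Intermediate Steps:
d(F, Q) = 3 + 5*F (d(F, Q) = 3 - (-5)*F = 3 + 5*F)
G(L) = -4 + 1/(-26 + 5*L) (G(L) = -4 + 1/(-29 + (3 + 5*L)) = -4 + 1/(-26 + 5*L))
W(z, K) = (1885 + z)*(2822 + K)
1/(W(G(-36), 2802) - 984595) = 1/((5319470 + 1885*2802 + 2822*(5*(21 - 4*(-36))/(-26 + 5*(-36))) + 2802*(5*(21 - 4*(-36))/(-26 + 5*(-36)))) - 984595) = 1/((5319470 + 5281770 + 2822*(5*(21 + 144)/(-26 - 180)) + 2802*(5*(21 + 144)/(-26 - 180))) - 984595) = 1/((5319470 + 5281770 + 2822*(5*165/(-206)) + 2802*(5*165/(-206))) - 984595) = 1/((5319470 + 5281770 + 2822*(5*(-1/206)*165) + 2802*(5*(-1/206)*165)) - 984595) = 1/((5319470 + 5281770 + 2822*(-825/206) + 2802*(-825/206)) - 984595) = 1/((5319470 + 5281770 - 1164075/103 - 1155825/103) - 984595) = 1/(1089607820/103 - 984595) = 1/(988194535/103) = 103/988194535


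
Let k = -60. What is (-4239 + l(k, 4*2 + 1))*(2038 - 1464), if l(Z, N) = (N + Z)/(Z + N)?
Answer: -2432612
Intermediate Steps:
l(Z, N) = 1 (l(Z, N) = (N + Z)/(N + Z) = 1)
(-4239 + l(k, 4*2 + 1))*(2038 - 1464) = (-4239 + 1)*(2038 - 1464) = -4238*574 = -2432612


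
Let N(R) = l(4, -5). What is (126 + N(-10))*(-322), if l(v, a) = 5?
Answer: -42182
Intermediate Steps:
N(R) = 5
(126 + N(-10))*(-322) = (126 + 5)*(-322) = 131*(-322) = -42182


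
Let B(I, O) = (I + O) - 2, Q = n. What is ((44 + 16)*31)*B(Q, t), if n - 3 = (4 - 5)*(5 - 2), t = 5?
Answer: 5580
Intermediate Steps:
n = 0 (n = 3 + (4 - 5)*(5 - 2) = 3 - 1*3 = 3 - 3 = 0)
Q = 0
B(I, O) = -2 + I + O
((44 + 16)*31)*B(Q, t) = ((44 + 16)*31)*(-2 + 0 + 5) = (60*31)*3 = 1860*3 = 5580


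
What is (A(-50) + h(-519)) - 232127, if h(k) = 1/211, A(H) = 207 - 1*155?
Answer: -48967824/211 ≈ -2.3208e+5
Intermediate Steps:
A(H) = 52 (A(H) = 207 - 155 = 52)
h(k) = 1/211
(A(-50) + h(-519)) - 232127 = (52 + 1/211) - 232127 = 10973/211 - 232127 = -48967824/211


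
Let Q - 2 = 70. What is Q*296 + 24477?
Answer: 45789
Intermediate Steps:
Q = 72 (Q = 2 + 70 = 72)
Q*296 + 24477 = 72*296 + 24477 = 21312 + 24477 = 45789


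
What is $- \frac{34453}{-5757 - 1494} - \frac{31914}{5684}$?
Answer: $- \frac{17788781}{20607342} \approx -0.86322$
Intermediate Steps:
$- \frac{34453}{-5757 - 1494} - \frac{31914}{5684} = - \frac{34453}{-5757 - 1494} - \frac{15957}{2842} = - \frac{34453}{-7251} - \frac{15957}{2842} = \left(-34453\right) \left(- \frac{1}{7251}\right) - \frac{15957}{2842} = \frac{34453}{7251} - \frac{15957}{2842} = - \frac{17788781}{20607342}$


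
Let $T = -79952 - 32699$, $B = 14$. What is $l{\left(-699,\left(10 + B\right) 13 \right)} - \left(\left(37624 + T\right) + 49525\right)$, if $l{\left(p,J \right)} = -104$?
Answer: $25398$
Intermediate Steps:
$T = -112651$
$l{\left(-699,\left(10 + B\right) 13 \right)} - \left(\left(37624 + T\right) + 49525\right) = -104 - \left(\left(37624 - 112651\right) + 49525\right) = -104 - \left(-75027 + 49525\right) = -104 - -25502 = -104 + 25502 = 25398$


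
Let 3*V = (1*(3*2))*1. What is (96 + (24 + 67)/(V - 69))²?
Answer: 40208281/4489 ≈ 8957.1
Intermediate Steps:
V = 2 (V = ((1*(3*2))*1)/3 = ((1*6)*1)/3 = (6*1)/3 = (⅓)*6 = 2)
(96 + (24 + 67)/(V - 69))² = (96 + (24 + 67)/(2 - 69))² = (96 + 91/(-67))² = (96 + 91*(-1/67))² = (96 - 91/67)² = (6341/67)² = 40208281/4489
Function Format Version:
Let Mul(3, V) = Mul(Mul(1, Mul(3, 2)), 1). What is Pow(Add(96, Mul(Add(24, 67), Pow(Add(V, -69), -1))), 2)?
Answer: Rational(40208281, 4489) ≈ 8957.1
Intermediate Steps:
V = 2 (V = Mul(Rational(1, 3), Mul(Mul(1, Mul(3, 2)), 1)) = Mul(Rational(1, 3), Mul(Mul(1, 6), 1)) = Mul(Rational(1, 3), Mul(6, 1)) = Mul(Rational(1, 3), 6) = 2)
Pow(Add(96, Mul(Add(24, 67), Pow(Add(V, -69), -1))), 2) = Pow(Add(96, Mul(Add(24, 67), Pow(Add(2, -69), -1))), 2) = Pow(Add(96, Mul(91, Pow(-67, -1))), 2) = Pow(Add(96, Mul(91, Rational(-1, 67))), 2) = Pow(Add(96, Rational(-91, 67)), 2) = Pow(Rational(6341, 67), 2) = Rational(40208281, 4489)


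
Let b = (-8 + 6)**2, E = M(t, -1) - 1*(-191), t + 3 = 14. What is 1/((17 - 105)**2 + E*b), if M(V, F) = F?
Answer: 1/8504 ≈ 0.00011759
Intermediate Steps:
t = 11 (t = -3 + 14 = 11)
E = 190 (E = -1 - 1*(-191) = -1 + 191 = 190)
b = 4 (b = (-2)**2 = 4)
1/((17 - 105)**2 + E*b) = 1/((17 - 105)**2 + 190*4) = 1/((-88)**2 + 760) = 1/(7744 + 760) = 1/8504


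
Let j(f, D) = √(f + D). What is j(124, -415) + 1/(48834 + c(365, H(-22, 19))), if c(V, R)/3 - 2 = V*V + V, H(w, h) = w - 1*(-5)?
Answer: 1/449610 + I*√291 ≈ 2.2242e-6 + 17.059*I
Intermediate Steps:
H(w, h) = 5 + w (H(w, h) = w + 5 = 5 + w)
j(f, D) = √(D + f)
c(V, R) = 6 + 3*V + 3*V² (c(V, R) = 6 + 3*(V*V + V) = 6 + 3*(V² + V) = 6 + 3*(V + V²) = 6 + (3*V + 3*V²) = 6 + 3*V + 3*V²)
j(124, -415) + 1/(48834 + c(365, H(-22, 19))) = √(-415 + 124) + 1/(48834 + (6 + 3*365 + 3*365²)) = √(-291) + 1/(48834 + (6 + 1095 + 3*133225)) = I*√291 + 1/(48834 + (6 + 1095 + 399675)) = I*√291 + 1/(48834 + 400776) = I*√291 + 1/449610 = 1/449610 + I*√291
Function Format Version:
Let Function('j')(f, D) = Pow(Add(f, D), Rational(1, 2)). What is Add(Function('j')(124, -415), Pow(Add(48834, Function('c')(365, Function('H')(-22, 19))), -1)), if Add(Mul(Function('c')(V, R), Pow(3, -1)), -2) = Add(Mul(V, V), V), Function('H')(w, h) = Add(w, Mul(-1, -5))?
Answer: Add(Rational(1, 449610), Mul(I, Pow(291, Rational(1, 2)))) ≈ Add(2.2242e-6, Mul(17.059, I))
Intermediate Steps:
Function('H')(w, h) = Add(5, w) (Function('H')(w, h) = Add(w, 5) = Add(5, w))
Function('j')(f, D) = Pow(Add(D, f), Rational(1, 2))
Function('c')(V, R) = Add(6, Mul(3, V), Mul(3, Pow(V, 2))) (Function('c')(V, R) = Add(6, Mul(3, Add(Mul(V, V), V))) = Add(6, Mul(3, Add(Pow(V, 2), V))) = Add(6, Mul(3, Add(V, Pow(V, 2)))) = Add(6, Add(Mul(3, V), Mul(3, Pow(V, 2)))) = Add(6, Mul(3, V), Mul(3, Pow(V, 2))))
Add(Function('j')(124, -415), Pow(Add(48834, Function('c')(365, Function('H')(-22, 19))), -1)) = Add(Pow(Add(-415, 124), Rational(1, 2)), Pow(Add(48834, Add(6, Mul(3, 365), Mul(3, Pow(365, 2)))), -1)) = Add(Pow(-291, Rational(1, 2)), Pow(Add(48834, Add(6, 1095, Mul(3, 133225))), -1)) = Add(Mul(I, Pow(291, Rational(1, 2))), Pow(Add(48834, Add(6, 1095, 399675)), -1)) = Add(Mul(I, Pow(291, Rational(1, 2))), Pow(Add(48834, 400776), -1)) = Add(Mul(I, Pow(291, Rational(1, 2))), Pow(449610, -1)) = Add(Mul(I, Pow(291, Rational(1, 2))), Rational(1, 449610)) = Add(Rational(1, 449610), Mul(I, Pow(291, Rational(1, 2))))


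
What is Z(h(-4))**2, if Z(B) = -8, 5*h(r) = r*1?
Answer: 64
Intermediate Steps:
h(r) = r/5 (h(r) = (r*1)/5 = r/5)
Z(h(-4))**2 = (-8)**2 = 64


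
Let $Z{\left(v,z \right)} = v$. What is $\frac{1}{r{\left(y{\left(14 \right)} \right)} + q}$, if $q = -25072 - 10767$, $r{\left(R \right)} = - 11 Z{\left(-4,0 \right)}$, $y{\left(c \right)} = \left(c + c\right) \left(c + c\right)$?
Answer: $- \frac{1}{35795} \approx -2.7937 \cdot 10^{-5}$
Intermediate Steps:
$y{\left(c \right)} = 4 c^{2}$ ($y{\left(c \right)} = 2 c 2 c = 4 c^{2}$)
$r{\left(R \right)} = 44$ ($r{\left(R \right)} = \left(-11\right) \left(-4\right) = 44$)
$q = -35839$ ($q = -25072 - 10767 = -35839$)
$\frac{1}{r{\left(y{\left(14 \right)} \right)} + q} = \frac{1}{44 - 35839} = \frac{1}{-35795} = - \frac{1}{35795}$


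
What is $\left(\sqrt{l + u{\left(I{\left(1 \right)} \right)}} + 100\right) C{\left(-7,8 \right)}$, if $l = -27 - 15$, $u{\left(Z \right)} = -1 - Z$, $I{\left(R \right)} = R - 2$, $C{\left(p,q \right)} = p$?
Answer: $-700 - 7 i \sqrt{42} \approx -700.0 - 45.365 i$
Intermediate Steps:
$I{\left(R \right)} = -2 + R$
$l = -42$
$\left(\sqrt{l + u{\left(I{\left(1 \right)} \right)}} + 100\right) C{\left(-7,8 \right)} = \left(\sqrt{-42 - 0} + 100\right) \left(-7\right) = \left(\sqrt{-42 + \left(-1 + 1\right)} + 100\right) \left(-7\right) = \left(\sqrt{-42 + 0} + 100\right) \left(-7\right) = \left(\sqrt{-42} + 100\right) \left(-7\right) = \left(i \sqrt{42} + 100\right) \left(-7\right) = \left(100 + i \sqrt{42}\right) \left(-7\right) = -700 - 7 i \sqrt{42}$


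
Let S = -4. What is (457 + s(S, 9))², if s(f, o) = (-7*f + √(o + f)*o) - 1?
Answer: 234661 + 8712*√5 ≈ 2.5414e+5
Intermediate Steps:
s(f, o) = -1 - 7*f + o*√(f + o) (s(f, o) = (-7*f + √(f + o)*o) - 1 = (-7*f + o*√(f + o)) - 1 = -1 - 7*f + o*√(f + o))
(457 + s(S, 9))² = (457 + (-1 - 7*(-4) + 9*√(-4 + 9)))² = (457 + (-1 + 28 + 9*√5))² = (457 + (27 + 9*√5))² = (484 + 9*√5)²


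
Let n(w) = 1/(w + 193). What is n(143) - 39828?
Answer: -13382207/336 ≈ -39828.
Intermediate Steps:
n(w) = 1/(193 + w)
n(143) - 39828 = 1/(193 + 143) - 39828 = 1/336 - 39828 = -13382207/336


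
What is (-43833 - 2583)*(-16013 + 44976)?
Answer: -1344346608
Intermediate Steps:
(-43833 - 2583)*(-16013 + 44976) = -46416*28963 = -1344346608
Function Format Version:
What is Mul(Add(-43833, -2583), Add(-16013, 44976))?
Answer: -1344346608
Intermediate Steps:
Mul(Add(-43833, -2583), Add(-16013, 44976)) = Mul(-46416, 28963) = -1344346608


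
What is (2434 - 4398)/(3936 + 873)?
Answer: -1964/4809 ≈ -0.40840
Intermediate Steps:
(2434 - 4398)/(3936 + 873) = -1964/4809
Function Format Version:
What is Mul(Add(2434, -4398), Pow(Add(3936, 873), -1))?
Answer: Rational(-1964, 4809) ≈ -0.40840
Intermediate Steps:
Mul(Add(2434, -4398), Pow(Add(3936, 873), -1)) = Mul(-1964, Pow(4809, -1)) = Mul(-1964, Rational(1, 4809)) = Rational(-1964, 4809)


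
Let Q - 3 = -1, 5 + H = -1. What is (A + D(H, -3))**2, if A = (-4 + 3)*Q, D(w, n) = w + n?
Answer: 121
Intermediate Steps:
H = -6 (H = -5 - 1 = -6)
Q = 2 (Q = 3 - 1 = 2)
D(w, n) = n + w
A = -2 (A = (-4 + 3)*2 = -1*2 = -2)
(A + D(H, -3))**2 = (-2 + (-3 - 6))**2 = (-2 - 9)**2 = (-11)**2 = 121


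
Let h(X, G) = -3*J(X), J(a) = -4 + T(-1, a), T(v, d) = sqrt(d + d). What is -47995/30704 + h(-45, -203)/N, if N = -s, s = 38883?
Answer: -622186011/397954544 + 3*I*sqrt(10)/12961 ≈ -1.5635 + 0.00073195*I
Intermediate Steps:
T(v, d) = sqrt(2)*sqrt(d) (T(v, d) = sqrt(2*d) = sqrt(2)*sqrt(d))
N = -38883 (N = -1*38883 = -38883)
J(a) = -4 + sqrt(2)*sqrt(a)
h(X, G) = 12 - 3*sqrt(2)*sqrt(X) (h(X, G) = -3*(-4 + sqrt(2)*sqrt(X)) = 12 - 3*sqrt(2)*sqrt(X))
-47995/30704 + h(-45, -203)/N = -47995/30704 + (12 - 3*sqrt(2)*sqrt(-45))/(-38883) = -47995*1/30704 + (12 - 3*sqrt(2)*3*I*sqrt(5))*(-1/38883) = -47995/30704 + (12 - 9*I*sqrt(10))*(-1/38883) = -47995/30704 + (-4/12961 + 3*I*sqrt(10)/12961) = -622186011/397954544 + 3*I*sqrt(10)/12961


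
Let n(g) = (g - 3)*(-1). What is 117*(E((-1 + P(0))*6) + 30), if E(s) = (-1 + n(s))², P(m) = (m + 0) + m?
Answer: 10998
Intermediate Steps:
n(g) = 3 - g (n(g) = (-3 + g)*(-1) = 3 - g)
P(m) = 2*m (P(m) = m + m = 2*m)
E(s) = (2 - s)² (E(s) = (-1 + (3 - s))² = (2 - s)²)
117*(E((-1 + P(0))*6) + 30) = 117*((-2 + (-1 + 2*0)*6)² + 30) = 117*((-2 + (-1 + 0)*6)² + 30) = 117*((-2 - 1*6)² + 30) = 117*((-2 - 6)² + 30) = 117*((-8)² + 30) = 117*(64 + 30) = 117*94 = 10998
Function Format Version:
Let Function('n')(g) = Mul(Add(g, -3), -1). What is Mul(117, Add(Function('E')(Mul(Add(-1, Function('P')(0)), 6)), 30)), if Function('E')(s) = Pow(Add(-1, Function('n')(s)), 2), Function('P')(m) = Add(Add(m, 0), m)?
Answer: 10998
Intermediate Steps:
Function('n')(g) = Add(3, Mul(-1, g)) (Function('n')(g) = Mul(Add(-3, g), -1) = Add(3, Mul(-1, g)))
Function('P')(m) = Mul(2, m) (Function('P')(m) = Add(m, m) = Mul(2, m))
Function('E')(s) = Pow(Add(2, Mul(-1, s)), 2) (Function('E')(s) = Pow(Add(-1, Add(3, Mul(-1, s))), 2) = Pow(Add(2, Mul(-1, s)), 2))
Mul(117, Add(Function('E')(Mul(Add(-1, Function('P')(0)), 6)), 30)) = Mul(117, Add(Pow(Add(-2, Mul(Add(-1, Mul(2, 0)), 6)), 2), 30)) = Mul(117, Add(Pow(Add(-2, Mul(Add(-1, 0), 6)), 2), 30)) = Mul(117, Add(Pow(Add(-2, Mul(-1, 6)), 2), 30)) = Mul(117, Add(Pow(Add(-2, -6), 2), 30)) = Mul(117, Add(Pow(-8, 2), 30)) = Mul(117, Add(64, 30)) = Mul(117, 94) = 10998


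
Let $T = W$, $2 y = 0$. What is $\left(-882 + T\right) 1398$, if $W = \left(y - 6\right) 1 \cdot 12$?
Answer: $-1333692$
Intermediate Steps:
$y = 0$ ($y = \frac{1}{2} \cdot 0 = 0$)
$W = -72$ ($W = \left(0 - 6\right) 1 \cdot 12 = \left(-6\right) 1 \cdot 12 = \left(-6\right) 12 = -72$)
$T = -72$
$\left(-882 + T\right) 1398 = \left(-882 - 72\right) 1398 = \left(-954\right) 1398 = -1333692$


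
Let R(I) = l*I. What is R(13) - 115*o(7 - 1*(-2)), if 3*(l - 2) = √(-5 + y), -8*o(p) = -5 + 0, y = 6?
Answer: -997/24 ≈ -41.542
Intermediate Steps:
o(p) = 5/8 (o(p) = -(-5 + 0)/8 = -⅛*(-5) = 5/8)
l = 7/3 (l = 2 + √(-5 + 6)/3 = 2 + √1/3 = 2 + (⅓)*1 = 2 + ⅓ = 7/3 ≈ 2.3333)
R(I) = 7*I/3
R(13) - 115*o(7 - 1*(-2)) = (7/3)*13 - 115*5/8 = 91/3 - 575/8 = -997/24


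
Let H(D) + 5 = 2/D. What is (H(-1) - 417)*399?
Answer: -169176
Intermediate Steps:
H(D) = -5 + 2/D
(H(-1) - 417)*399 = ((-5 + 2/(-1)) - 417)*399 = ((-5 + 2*(-1)) - 417)*399 = ((-5 - 2) - 417)*399 = (-7 - 417)*399 = -424*399 = -169176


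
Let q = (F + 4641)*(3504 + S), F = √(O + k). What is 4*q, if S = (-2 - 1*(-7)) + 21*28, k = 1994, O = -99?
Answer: 76056708 + 16388*√1895 ≈ 7.6770e+7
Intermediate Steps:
S = 593 (S = (-2 + 7) + 588 = 5 + 588 = 593)
F = √1895 (F = √(-99 + 1994) = √1895 ≈ 43.532)
q = 19014177 + 4097*√1895 (q = (√1895 + 4641)*(3504 + 593) = (4641 + √1895)*4097 = 19014177 + 4097*√1895 ≈ 1.9193e+7)
4*q = 4*(19014177 + 4097*√1895) = 76056708 + 16388*√1895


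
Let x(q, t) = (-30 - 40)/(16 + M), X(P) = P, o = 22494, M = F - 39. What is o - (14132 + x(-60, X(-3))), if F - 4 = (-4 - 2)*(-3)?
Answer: 8292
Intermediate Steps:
F = 22 (F = 4 + (-4 - 2)*(-3) = 4 - 6*(-3) = 4 + 18 = 22)
M = -17 (M = 22 - 39 = -17)
x(q, t) = 70 (x(q, t) = (-30 - 40)/(16 - 17) = -70/(-1) = -70*(-1) = 70)
o - (14132 + x(-60, X(-3))) = 22494 - (14132 + 70) = 22494 - 1*14202 = 22494 - 14202 = 8292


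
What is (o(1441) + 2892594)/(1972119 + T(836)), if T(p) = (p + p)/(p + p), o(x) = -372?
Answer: 1446111/986060 ≈ 1.4666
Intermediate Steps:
T(p) = 1 (T(p) = (2*p)/((2*p)) = (2*p)*(1/(2*p)) = 1)
(o(1441) + 2892594)/(1972119 + T(836)) = (-372 + 2892594)/(1972119 + 1) = 2892222/1972120 = 2892222*(1/1972120) = 1446111/986060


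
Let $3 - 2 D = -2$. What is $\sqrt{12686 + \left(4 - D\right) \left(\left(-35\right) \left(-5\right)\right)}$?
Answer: $\frac{\sqrt{51794}}{2} \approx 113.79$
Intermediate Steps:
$D = \frac{5}{2}$ ($D = \frac{3}{2} - -1 = \frac{3}{2} + 1 = \frac{5}{2} \approx 2.5$)
$\sqrt{12686 + \left(4 - D\right) \left(\left(-35\right) \left(-5\right)\right)} = \sqrt{12686 + \left(4 - \frac{5}{2}\right) \left(\left(-35\right) \left(-5\right)\right)} = \sqrt{12686 + \left(4 - \frac{5}{2}\right) 175} = \sqrt{12686 + \frac{3}{2} \cdot 175} = \sqrt{12686 + \frac{525}{2}} = \sqrt{\frac{25897}{2}} = \frac{\sqrt{51794}}{2}$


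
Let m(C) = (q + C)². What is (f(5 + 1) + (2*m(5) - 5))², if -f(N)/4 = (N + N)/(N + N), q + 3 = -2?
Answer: 81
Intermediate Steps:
q = -5 (q = -3 - 2 = -5)
m(C) = (-5 + C)²
f(N) = -4 (f(N) = -4*(N + N)/(N + N) = -4*2*N/(2*N) = -4*2*N*1/(2*N) = -4*1 = -4)
(f(5 + 1) + (2*m(5) - 5))² = (-4 + (2*(-5 + 5)² - 5))² = (-4 + (2*0² - 5))² = (-4 + (2*0 - 5))² = (-4 + (0 - 5))² = (-4 - 5)² = (-9)² = 81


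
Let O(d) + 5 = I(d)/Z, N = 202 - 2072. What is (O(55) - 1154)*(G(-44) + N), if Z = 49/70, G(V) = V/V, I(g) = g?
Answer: 2019321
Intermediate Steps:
N = -1870
G(V) = 1
Z = 7/10 (Z = 49*(1/70) = 7/10 ≈ 0.70000)
O(d) = -5 + 10*d/7 (O(d) = -5 + d/(7/10) = -5 + d*(10/7) = -5 + 10*d/7)
(O(55) - 1154)*(G(-44) + N) = ((-5 + (10/7)*55) - 1154)*(1 - 1870) = ((-5 + 550/7) - 1154)*(-1869) = (515/7 - 1154)*(-1869) = -7563/7*(-1869) = 2019321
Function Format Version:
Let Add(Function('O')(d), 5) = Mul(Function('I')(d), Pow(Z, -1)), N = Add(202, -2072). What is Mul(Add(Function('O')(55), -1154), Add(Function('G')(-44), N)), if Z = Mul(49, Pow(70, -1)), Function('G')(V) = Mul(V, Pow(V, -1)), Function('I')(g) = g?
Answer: 2019321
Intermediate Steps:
N = -1870
Function('G')(V) = 1
Z = Rational(7, 10) (Z = Mul(49, Rational(1, 70)) = Rational(7, 10) ≈ 0.70000)
Function('O')(d) = Add(-5, Mul(Rational(10, 7), d)) (Function('O')(d) = Add(-5, Mul(d, Pow(Rational(7, 10), -1))) = Add(-5, Mul(d, Rational(10, 7))) = Add(-5, Mul(Rational(10, 7), d)))
Mul(Add(Function('O')(55), -1154), Add(Function('G')(-44), N)) = Mul(Add(Add(-5, Mul(Rational(10, 7), 55)), -1154), Add(1, -1870)) = Mul(Add(Add(-5, Rational(550, 7)), -1154), -1869) = Mul(Add(Rational(515, 7), -1154), -1869) = Mul(Rational(-7563, 7), -1869) = 2019321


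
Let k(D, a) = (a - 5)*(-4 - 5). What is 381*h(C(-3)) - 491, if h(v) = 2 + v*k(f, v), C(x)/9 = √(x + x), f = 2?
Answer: 1666765 + 154305*I*√6 ≈ 1.6668e+6 + 3.7797e+5*I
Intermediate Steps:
C(x) = 9*√2*√x (C(x) = 9*√(x + x) = 9*√(2*x) = 9*(√2*√x) = 9*√2*√x)
k(D, a) = 45 - 9*a (k(D, a) = (-5 + a)*(-9) = 45 - 9*a)
h(v) = 2 + v*(45 - 9*v)
381*h(C(-3)) - 491 = 381*(2 - 9*9*√2*√(-3)*(-5 + 9*√2*√(-3))) - 491 = 381*(2 - 9*9*√2*(I*√3)*(-5 + 9*√2*(I*√3))) - 491 = 381*(2 - 9*9*I*√6*(-5 + 9*I*√6)) - 491 = 381*(2 - 81*I*√6*(-5 + 9*I*√6)) - 491 = (762 - 30861*I*√6*(-5 + 9*I*√6)) - 491 = 271 - 30861*I*√6*(-5 + 9*I*√6)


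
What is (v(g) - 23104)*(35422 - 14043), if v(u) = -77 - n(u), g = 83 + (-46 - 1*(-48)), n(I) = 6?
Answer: -495714873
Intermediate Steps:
g = 85 (g = 83 + (-46 + 48) = 83 + 2 = 85)
v(u) = -83 (v(u) = -77 - 1*6 = -77 - 6 = -83)
(v(g) - 23104)*(35422 - 14043) = (-83 - 23104)*(35422 - 14043) = -23187*21379 = -495714873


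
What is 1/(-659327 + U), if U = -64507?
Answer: -1/723834 ≈ -1.3815e-6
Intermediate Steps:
1/(-659327 + U) = 1/(-659327 - 64507) = 1/(-723834) = -1/723834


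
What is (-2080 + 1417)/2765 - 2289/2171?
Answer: -7768458/6002815 ≈ -1.2941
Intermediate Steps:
(-2080 + 1417)/2765 - 2289/2171 = -663*1/2765 - 2289*1/2171 = -663/2765 - 2289/2171 = -7768458/6002815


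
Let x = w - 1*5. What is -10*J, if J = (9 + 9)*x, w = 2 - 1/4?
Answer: 585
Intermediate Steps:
w = 7/4 (w = 2 - 1/4 = 2 - 1*¼ = 2 - ¼ = 7/4 ≈ 1.7500)
x = -13/4 (x = 7/4 - 1*5 = 7/4 - 5 = -13/4 ≈ -3.2500)
J = -117/2 (J = (9 + 9)*(-13/4) = 18*(-13/4) = -117/2 ≈ -58.500)
-10*J = -10*(-117/2) = 585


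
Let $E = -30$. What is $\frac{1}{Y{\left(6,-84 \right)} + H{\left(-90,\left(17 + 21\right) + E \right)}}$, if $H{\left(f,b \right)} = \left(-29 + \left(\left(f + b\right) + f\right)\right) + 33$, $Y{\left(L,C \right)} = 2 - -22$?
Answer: $- \frac{1}{144} \approx -0.0069444$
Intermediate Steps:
$Y{\left(L,C \right)} = 24$ ($Y{\left(L,C \right)} = 2 + 22 = 24$)
$H{\left(f,b \right)} = 4 + b + 2 f$ ($H{\left(f,b \right)} = \left(-29 + \left(\left(b + f\right) + f\right)\right) + 33 = \left(-29 + \left(b + 2 f\right)\right) + 33 = \left(-29 + b + 2 f\right) + 33 = 4 + b + 2 f$)
$\frac{1}{Y{\left(6,-84 \right)} + H{\left(-90,\left(17 + 21\right) + E \right)}} = \frac{1}{24 + \left(4 + \left(\left(17 + 21\right) - 30\right) + 2 \left(-90\right)\right)} = \frac{1}{24 + \left(4 + \left(38 - 30\right) - 180\right)} = \frac{1}{24 + \left(4 + 8 - 180\right)} = \frac{1}{24 - 168} = \frac{1}{-144} = - \frac{1}{144}$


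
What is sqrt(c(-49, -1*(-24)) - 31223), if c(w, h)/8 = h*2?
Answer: I*sqrt(30839) ≈ 175.61*I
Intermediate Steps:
c(w, h) = 16*h (c(w, h) = 8*(h*2) = 8*(2*h) = 16*h)
sqrt(c(-49, -1*(-24)) - 31223) = sqrt(16*(-1*(-24)) - 31223) = sqrt(16*24 - 31223) = sqrt(384 - 31223) = sqrt(-30839) = I*sqrt(30839)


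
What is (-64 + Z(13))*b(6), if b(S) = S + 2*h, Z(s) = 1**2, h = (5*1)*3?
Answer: -2268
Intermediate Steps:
h = 15 (h = 5*3 = 15)
Z(s) = 1
b(S) = 30 + S (b(S) = S + 2*15 = S + 30 = 30 + S)
(-64 + Z(13))*b(6) = (-64 + 1)*(30 + 6) = -63*36 = -2268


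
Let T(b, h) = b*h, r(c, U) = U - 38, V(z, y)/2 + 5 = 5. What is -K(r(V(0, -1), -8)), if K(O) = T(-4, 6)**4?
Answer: -331776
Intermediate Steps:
V(z, y) = 0 (V(z, y) = -10 + 2*5 = -10 + 10 = 0)
r(c, U) = -38 + U
K(O) = 331776 (K(O) = (-4*6)**4 = (-24)**4 = 331776)
-K(r(V(0, -1), -8)) = -1*331776 = -331776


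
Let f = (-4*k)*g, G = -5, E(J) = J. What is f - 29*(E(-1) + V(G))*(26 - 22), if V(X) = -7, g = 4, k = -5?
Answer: 1008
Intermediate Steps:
f = 80 (f = -4*(-5)*4 = 20*4 = 80)
f - 29*(E(-1) + V(G))*(26 - 22) = 80 - 29*(-1 - 7)*(26 - 22) = 80 - (-232)*4 = 80 - 29*(-32) = 80 + 928 = 1008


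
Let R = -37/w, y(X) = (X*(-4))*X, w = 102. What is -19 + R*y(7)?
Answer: 2657/51 ≈ 52.098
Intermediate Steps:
y(X) = -4*X² (y(X) = (-4*X)*X = -4*X²)
R = -37/102 ≈ -0.36275
-19 + R*y(7) = -19 - (-74)*7²/51 = -19 - (-74)*49/51 = -19 - 37/102*(-196) = -19 + 3626/51 = 2657/51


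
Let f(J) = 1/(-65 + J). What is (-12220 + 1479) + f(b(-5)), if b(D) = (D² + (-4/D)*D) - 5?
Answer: -526310/49 ≈ -10741.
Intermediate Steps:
b(D) = -9 + D² (b(D) = (D² - 4) - 5 = (-4 + D²) - 5 = -9 + D²)
(-12220 + 1479) + f(b(-5)) = (-12220 + 1479) + 1/(-65 + (-9 + (-5)²)) = -10741 + 1/(-65 + (-9 + 25)) = -10741 + 1/(-65 + 16) = -10741 + 1/(-49) = -10741 - 1/49 = -526310/49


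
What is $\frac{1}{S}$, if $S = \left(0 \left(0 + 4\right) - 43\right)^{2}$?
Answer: $\frac{1}{1849} \approx 0.00054083$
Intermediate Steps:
$S = 1849$ ($S = \left(0 \cdot 4 - 43\right)^{2} = \left(0 - 43\right)^{2} = \left(-43\right)^{2} = 1849$)
$\frac{1}{S} = \frac{1}{1849}$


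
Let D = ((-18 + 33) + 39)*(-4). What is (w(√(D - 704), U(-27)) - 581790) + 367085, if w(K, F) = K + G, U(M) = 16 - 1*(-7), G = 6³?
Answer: -214489 + 2*I*√230 ≈ -2.1449e+5 + 30.332*I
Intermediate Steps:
G = 216
U(M) = 23 (U(M) = 16 + 7 = 23)
D = -216 (D = (15 + 39)*(-4) = 54*(-4) = -216)
w(K, F) = 216 + K (w(K, F) = K + 216 = 216 + K)
(w(√(D - 704), U(-27)) - 581790) + 367085 = ((216 + √(-216 - 704)) - 581790) + 367085 = ((216 + √(-920)) - 581790) + 367085 = ((216 + 2*I*√230) - 581790) + 367085 = (-581574 + 2*I*√230) + 367085 = -214489 + 2*I*√230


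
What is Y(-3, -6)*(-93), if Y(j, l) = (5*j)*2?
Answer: 2790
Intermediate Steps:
Y(j, l) = 10*j
Y(-3, -6)*(-93) = (10*(-3))*(-93) = -30*(-93) = 2790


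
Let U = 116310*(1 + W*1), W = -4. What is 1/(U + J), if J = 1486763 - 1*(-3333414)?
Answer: 1/4471247 ≈ 2.2365e-7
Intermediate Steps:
U = -348930 (U = 116310*(1 - 4*1) = 116310*(1 - 4) = 116310*(-3) = -348930)
J = 4820177 (J = 1486763 + 3333414 = 4820177)
1/(U + J) = 1/(-348930 + 4820177) = 1/4471247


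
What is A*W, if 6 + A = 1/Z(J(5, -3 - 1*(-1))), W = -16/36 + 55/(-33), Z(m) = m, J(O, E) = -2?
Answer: 247/18 ≈ 13.722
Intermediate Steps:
W = -19/9 (W = -16*1/36 + 55*(-1/33) = -4/9 - 5/3 = -19/9 ≈ -2.1111)
A = -13/2 (A = -6 + 1/(-2) = -6 - 1/2 = -13/2 ≈ -6.5000)
A*W = -13/2*(-19/9) = 247/18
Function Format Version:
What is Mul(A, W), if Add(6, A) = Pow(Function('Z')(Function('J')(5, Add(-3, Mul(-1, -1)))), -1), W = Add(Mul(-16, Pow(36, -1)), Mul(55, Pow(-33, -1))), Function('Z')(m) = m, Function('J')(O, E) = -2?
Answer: Rational(247, 18) ≈ 13.722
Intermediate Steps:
W = Rational(-19, 9) (W = Add(Mul(-16, Rational(1, 36)), Mul(55, Rational(-1, 33))) = Add(Rational(-4, 9), Rational(-5, 3)) = Rational(-19, 9) ≈ -2.1111)
A = Rational(-13, 2) (A = Add(-6, Pow(-2, -1)) = Add(-6, Rational(-1, 2)) = Rational(-13, 2) ≈ -6.5000)
Mul(A, W) = Mul(Rational(-13, 2), Rational(-19, 9)) = Rational(247, 18)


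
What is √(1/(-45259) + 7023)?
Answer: 2*√3596438048651/45259 ≈ 83.803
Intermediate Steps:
√(1/(-45259) + 7023) = √(-1/45259 + 7023) = √(317853956/45259) = 2*√3596438048651/45259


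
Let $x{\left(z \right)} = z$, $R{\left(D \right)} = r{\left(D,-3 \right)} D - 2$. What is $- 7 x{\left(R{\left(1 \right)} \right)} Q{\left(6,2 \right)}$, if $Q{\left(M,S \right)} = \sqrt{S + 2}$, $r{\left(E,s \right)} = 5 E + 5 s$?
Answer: $168$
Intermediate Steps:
$R{\left(D \right)} = -2 + D \left(-15 + 5 D\right)$ ($R{\left(D \right)} = \left(5 D + 5 \left(-3\right)\right) D - 2 = \left(5 D - 15\right) D - 2 = \left(-15 + 5 D\right) D - 2 = D \left(-15 + 5 D\right) - 2 = -2 + D \left(-15 + 5 D\right)$)
$Q{\left(M,S \right)} = \sqrt{2 + S}$
$- 7 x{\left(R{\left(1 \right)} \right)} Q{\left(6,2 \right)} = - 7 \left(-2 + 5 \cdot 1 \left(-3 + 1\right)\right) \sqrt{2 + 2} = - 7 \left(-2 + 5 \cdot 1 \left(-2\right)\right) \sqrt{4} = - 7 \left(-2 - 10\right) 2 = \left(-7\right) \left(-12\right) 2 = 84 \cdot 2 = 168$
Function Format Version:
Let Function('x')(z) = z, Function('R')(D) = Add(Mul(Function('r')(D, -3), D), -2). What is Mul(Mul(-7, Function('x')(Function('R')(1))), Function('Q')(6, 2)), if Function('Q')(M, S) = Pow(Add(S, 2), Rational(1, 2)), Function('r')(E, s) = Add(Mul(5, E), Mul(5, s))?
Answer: 168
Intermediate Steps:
Function('R')(D) = Add(-2, Mul(D, Add(-15, Mul(5, D)))) (Function('R')(D) = Add(Mul(Add(Mul(5, D), Mul(5, -3)), D), -2) = Add(Mul(Add(Mul(5, D), -15), D), -2) = Add(Mul(Add(-15, Mul(5, D)), D), -2) = Add(Mul(D, Add(-15, Mul(5, D))), -2) = Add(-2, Mul(D, Add(-15, Mul(5, D)))))
Function('Q')(M, S) = Pow(Add(2, S), Rational(1, 2))
Mul(Mul(-7, Function('x')(Function('R')(1))), Function('Q')(6, 2)) = Mul(Mul(-7, Add(-2, Mul(5, 1, Add(-3, 1)))), Pow(Add(2, 2), Rational(1, 2))) = Mul(Mul(-7, Add(-2, Mul(5, 1, -2))), Pow(4, Rational(1, 2))) = Mul(Mul(-7, Add(-2, -10)), 2) = Mul(Mul(-7, -12), 2) = Mul(84, 2) = 168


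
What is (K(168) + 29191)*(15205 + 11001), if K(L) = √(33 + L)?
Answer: 764979346 + 26206*√201 ≈ 7.6535e+8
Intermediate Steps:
(K(168) + 29191)*(15205 + 11001) = (√(33 + 168) + 29191)*(15205 + 11001) = (√201 + 29191)*26206 = (29191 + √201)*26206 = 764979346 + 26206*√201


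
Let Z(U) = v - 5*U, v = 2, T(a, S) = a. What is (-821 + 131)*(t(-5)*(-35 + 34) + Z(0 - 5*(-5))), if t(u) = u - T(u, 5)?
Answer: 84870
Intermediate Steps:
t(u) = 0 (t(u) = u - u = 0)
Z(U) = 2 - 5*U
(-821 + 131)*(t(-5)*(-35 + 34) + Z(0 - 5*(-5))) = (-821 + 131)*(0*(-35 + 34) + (2 - 5*(0 - 5*(-5)))) = -690*(0*(-1) + (2 - 5*(0 + 25))) = -690*(0 + (2 - 5*25)) = -690*(0 + (2 - 125)) = -690*(0 - 123) = -690*(-123) = 84870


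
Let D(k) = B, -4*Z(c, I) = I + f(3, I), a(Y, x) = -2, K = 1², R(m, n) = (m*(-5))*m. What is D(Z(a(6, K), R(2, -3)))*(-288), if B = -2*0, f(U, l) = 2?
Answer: 0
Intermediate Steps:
R(m, n) = -5*m² (R(m, n) = (-5*m)*m = -5*m²)
K = 1
B = 0
Z(c, I) = -½ - I/4 (Z(c, I) = -(I + 2)/4 = -(2 + I)/4 = -½ - I/4)
D(k) = 0
D(Z(a(6, K), R(2, -3)))*(-288) = 0*(-288) = 0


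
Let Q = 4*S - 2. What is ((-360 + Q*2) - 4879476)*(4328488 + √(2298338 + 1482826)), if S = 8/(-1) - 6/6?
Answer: -21122640533056 - 9759824*√945291 ≈ -2.1132e+13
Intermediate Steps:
S = -9 (S = 8*(-1) - 6*⅙ = -8 - 1 = -9)
Q = -38 (Q = 4*(-9) - 2 = -36 - 2 = -38)
((-360 + Q*2) - 4879476)*(4328488 + √(2298338 + 1482826)) = ((-360 - 38*2) - 4879476)*(4328488 + √(2298338 + 1482826)) = ((-360 - 76) - 4879476)*(4328488 + √3781164) = (-436 - 4879476)*(4328488 + 2*√945291) = -4879912*(4328488 + 2*√945291) = -21122640533056 - 9759824*√945291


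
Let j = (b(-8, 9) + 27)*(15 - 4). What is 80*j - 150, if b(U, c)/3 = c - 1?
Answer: 44730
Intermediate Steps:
b(U, c) = -3 + 3*c (b(U, c) = 3*(c - 1) = 3*(-1 + c) = -3 + 3*c)
j = 561 (j = ((-3 + 3*9) + 27)*(15 - 4) = ((-3 + 27) + 27)*11 = (24 + 27)*11 = 51*11 = 561)
80*j - 150 = 80*561 - 150 = 44880 - 150 = 44730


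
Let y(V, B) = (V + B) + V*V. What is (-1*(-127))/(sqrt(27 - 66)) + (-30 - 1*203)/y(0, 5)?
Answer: -233/5 - 127*I*sqrt(39)/39 ≈ -46.6 - 20.336*I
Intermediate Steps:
y(V, B) = B + V + V**2 (y(V, B) = (B + V) + V**2 = B + V + V**2)
(-1*(-127))/(sqrt(27 - 66)) + (-30 - 1*203)/y(0, 5) = (-1*(-127))/(sqrt(27 - 66)) + (-30 - 1*203)/(5 + 0 + 0**2) = 127/(sqrt(-39)) + (-30 - 203)/(5 + 0 + 0) = 127/((I*sqrt(39))) - 233/5 = 127*(-I*sqrt(39)/39) - 233*1/5 = -127*I*sqrt(39)/39 - 233/5 = -233/5 - 127*I*sqrt(39)/39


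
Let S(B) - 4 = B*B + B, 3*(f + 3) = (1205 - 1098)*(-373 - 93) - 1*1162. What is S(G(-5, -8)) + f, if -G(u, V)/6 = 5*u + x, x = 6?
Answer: -3897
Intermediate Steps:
G(u, V) = -36 - 30*u (G(u, V) = -6*(5*u + 6) = -6*(6 + 5*u) = -36 - 30*u)
f = -17011 (f = -3 + ((1205 - 1098)*(-373 - 93) - 1*1162)/3 = -3 + (107*(-466) - 1162)/3 = -3 + (-49862 - 1162)/3 = -3 + (⅓)*(-51024) = -3 - 17008 = -17011)
S(B) = 4 + B + B² (S(B) = 4 + (B*B + B) = 4 + (B² + B) = 4 + (B + B²) = 4 + B + B²)
S(G(-5, -8)) + f = (4 + (-36 - 30*(-5)) + (-36 - 30*(-5))²) - 17011 = (4 + (-36 + 150) + (-36 + 150)²) - 17011 = (4 + 114 + 114²) - 17011 = (4 + 114 + 12996) - 17011 = 13114 - 17011 = -3897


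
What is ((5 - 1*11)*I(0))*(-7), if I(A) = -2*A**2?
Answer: 0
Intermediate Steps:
((5 - 1*11)*I(0))*(-7) = ((5 - 1*11)*(-2*0**2))*(-7) = ((5 - 11)*(-2*0))*(-7) = -6*0*(-7) = 0*(-7) = 0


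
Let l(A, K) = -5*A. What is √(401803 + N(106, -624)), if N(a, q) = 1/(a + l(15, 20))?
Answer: √386132714/31 ≈ 633.88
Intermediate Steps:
N(a, q) = 1/(-75 + a) (N(a, q) = 1/(a - 5*15) = 1/(a - 75) = 1/(-75 + a))
√(401803 + N(106, -624)) = √(401803 + 1/(-75 + 106)) = √(401803 + 1/31) = √(12455894/31) = √386132714/31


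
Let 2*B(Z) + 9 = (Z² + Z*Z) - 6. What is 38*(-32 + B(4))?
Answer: -893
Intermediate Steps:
B(Z) = -15/2 + Z² (B(Z) = -9/2 + ((Z² + Z*Z) - 6)/2 = -9/2 + ((Z² + Z²) - 6)/2 = -9/2 + (2*Z² - 6)/2 = -9/2 + (-6 + 2*Z²)/2 = -9/2 + (-3 + Z²) = -15/2 + Z²)
38*(-32 + B(4)) = 38*(-32 + (-15/2 + 4²)) = 38*(-32 + (-15/2 + 16)) = 38*(-32 + 17/2) = 38*(-47/2) = -893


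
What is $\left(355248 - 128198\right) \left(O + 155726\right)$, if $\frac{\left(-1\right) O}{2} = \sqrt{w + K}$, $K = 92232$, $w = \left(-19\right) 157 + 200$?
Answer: $35357588300 - 454100 \sqrt{89449} \approx 3.5222 \cdot 10^{10}$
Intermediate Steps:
$w = -2783$ ($w = -2983 + 200 = -2783$)
$O = - 2 \sqrt{89449}$ ($O = - 2 \sqrt{-2783 + 92232} = - 2 \sqrt{89449} \approx -598.16$)
$\left(355248 - 128198\right) \left(O + 155726\right) = \left(355248 - 128198\right) \left(- 2 \sqrt{89449} + 155726\right) = 227050 \left(155726 - 2 \sqrt{89449}\right) = 35357588300 - 454100 \sqrt{89449}$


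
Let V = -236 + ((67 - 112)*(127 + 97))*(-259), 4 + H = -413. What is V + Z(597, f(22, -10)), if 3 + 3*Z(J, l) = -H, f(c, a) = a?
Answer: 2610622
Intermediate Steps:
H = -417 (H = -4 - 413 = -417)
Z(J, l) = 138 (Z(J, l) = -1 + (-1*(-417))/3 = -1 + (⅓)*417 = -1 + 139 = 138)
V = 2610484 (V = -236 - 45*224*(-259) = -236 - 10080*(-259) = -236 + 2610720 = 2610484)
V + Z(597, f(22, -10)) = 2610484 + 138 = 2610622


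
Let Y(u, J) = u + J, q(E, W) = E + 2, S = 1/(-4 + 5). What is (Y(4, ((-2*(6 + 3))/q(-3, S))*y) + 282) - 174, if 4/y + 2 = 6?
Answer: 130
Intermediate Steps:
y = 1 (y = 4/(-2 + 6) = 4/4 = 4*(¼) = 1)
S = 1 (S = 1/1 = 1)
q(E, W) = 2 + E
Y(u, J) = J + u
(Y(4, ((-2*(6 + 3))/q(-3, S))*y) + 282) - 174 = ((((-2*(6 + 3))/(2 - 3))*1 + 4) + 282) - 174 = (((-2*9/(-1))*1 + 4) + 282) - 174 = ((-18*(-1)*1 + 4) + 282) - 174 = ((18*1 + 4) + 282) - 174 = ((18 + 4) + 282) - 174 = (22 + 282) - 174 = 304 - 174 = 130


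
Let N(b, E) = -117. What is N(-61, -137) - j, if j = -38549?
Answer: 38432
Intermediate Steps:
N(-61, -137) - j = -117 - 1*(-38549) = -117 + 38549 = 38432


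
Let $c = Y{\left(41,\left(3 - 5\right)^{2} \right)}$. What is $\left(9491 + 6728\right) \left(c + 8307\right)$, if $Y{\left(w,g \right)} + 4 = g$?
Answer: $134731233$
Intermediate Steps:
$Y{\left(w,g \right)} = -4 + g$
$c = 0$ ($c = -4 + \left(3 - 5\right)^{2} = -4 + \left(-2\right)^{2} = -4 + 4 = 0$)
$\left(9491 + 6728\right) \left(c + 8307\right) = \left(9491 + 6728\right) \left(0 + 8307\right) = 16219 \cdot 8307 = 134731233$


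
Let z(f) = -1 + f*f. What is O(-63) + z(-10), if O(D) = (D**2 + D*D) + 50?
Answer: 8087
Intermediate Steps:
O(D) = 50 + 2*D**2 (O(D) = (D**2 + D**2) + 50 = 2*D**2 + 50 = 50 + 2*D**2)
z(f) = -1 + f**2
O(-63) + z(-10) = (50 + 2*(-63)**2) + (-1 + (-10)**2) = (50 + 2*3969) + (-1 + 100) = (50 + 7938) + 99 = 7988 + 99 = 8087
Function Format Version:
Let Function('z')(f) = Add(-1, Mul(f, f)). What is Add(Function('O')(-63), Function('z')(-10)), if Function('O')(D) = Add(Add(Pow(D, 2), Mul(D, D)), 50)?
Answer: 8087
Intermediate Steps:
Function('O')(D) = Add(50, Mul(2, Pow(D, 2))) (Function('O')(D) = Add(Add(Pow(D, 2), Pow(D, 2)), 50) = Add(Mul(2, Pow(D, 2)), 50) = Add(50, Mul(2, Pow(D, 2))))
Function('z')(f) = Add(-1, Pow(f, 2))
Add(Function('O')(-63), Function('z')(-10)) = Add(Add(50, Mul(2, Pow(-63, 2))), Add(-1, Pow(-10, 2))) = Add(Add(50, Mul(2, 3969)), Add(-1, 100)) = Add(Add(50, 7938), 99) = Add(7988, 99) = 8087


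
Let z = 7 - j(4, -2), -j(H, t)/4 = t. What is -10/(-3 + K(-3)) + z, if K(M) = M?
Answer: ⅔ ≈ 0.66667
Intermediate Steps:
j(H, t) = -4*t
z = -1 (z = 7 - (-4)*(-2) = 7 - 1*8 = 7 - 8 = -1)
-10/(-3 + K(-3)) + z = -10/(-3 - 3) - 1 = -10/(-6) - 1 = -⅙*(-10) - 1 = 5/3 - 1 = ⅔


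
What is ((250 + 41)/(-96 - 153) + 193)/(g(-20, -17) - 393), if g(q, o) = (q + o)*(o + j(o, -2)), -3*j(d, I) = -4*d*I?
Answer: -23883/179446 ≈ -0.13309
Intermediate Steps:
j(d, I) = 4*I*d/3 (j(d, I) = -(-4)*d*I/3 = -(-4)*I*d/3 = 4*I*d/3)
g(q, o) = -5*o*(o + q)/3 (g(q, o) = (q + o)*(o + (4/3)*(-2)*o) = (o + q)*(o - 8*o/3) = (o + q)*(-5*o/3) = -5*o*(o + q)/3)
((250 + 41)/(-96 - 153) + 193)/(g(-20, -17) - 393) = ((250 + 41)/(-96 - 153) + 193)/((5/3)*(-17)*(-1*(-17) - 1*(-20)) - 393) = (291/(-249) + 193)/((5/3)*(-17)*(17 + 20) - 393) = (291*(-1/249) + 193)/((5/3)*(-17)*37 - 393) = (-97/83 + 193)/(-3145/3 - 393) = 15922/(83*(-4324/3)) = (15922/83)*(-3/4324) = -23883/179446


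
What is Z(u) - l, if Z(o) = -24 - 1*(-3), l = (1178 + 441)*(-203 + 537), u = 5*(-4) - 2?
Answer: -540767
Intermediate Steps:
u = -22 (u = -20 - 2 = -22)
l = 540746 (l = 1619*334 = 540746)
Z(o) = -21 (Z(o) = -24 + 3 = -21)
Z(u) - l = -21 - 1*540746 = -21 - 540746 = -540767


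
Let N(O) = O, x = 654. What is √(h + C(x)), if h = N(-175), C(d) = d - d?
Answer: 5*I*√7 ≈ 13.229*I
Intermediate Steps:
C(d) = 0
h = -175
√(h + C(x)) = √(-175 + 0) = √(-175) = 5*I*√7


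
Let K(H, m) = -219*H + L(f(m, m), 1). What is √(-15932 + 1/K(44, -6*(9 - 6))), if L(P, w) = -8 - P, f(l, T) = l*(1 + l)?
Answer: I*√63092313598/1990 ≈ 126.22*I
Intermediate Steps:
K(H, m) = -8 - 219*H - m*(1 + m) (K(H, m) = -219*H + (-8 - m*(1 + m)) = -8 - 219*H - m*(1 + m))
√(-15932 + 1/K(44, -6*(9 - 6))) = √(-15932 + 1/(-8 - 219*44 - (-6*(9 - 6))*(1 - 6*(9 - 6)))) = √(-15932 + 1/(-8 - 9636 - (-6*3)*(1 - 6*3))) = √(-15932 + 1/(-8 - 9636 - 1*(-18)*(1 - 18))) = √(-15932 + 1/(-8 - 9636 - 1*(-18)*(-17))) = √(-15932 + 1/(-8 - 9636 - 306)) = √(-15932 + 1/(-9950)) = √(-15932 - 1/9950) = √(-158523401/9950) = I*√63092313598/1990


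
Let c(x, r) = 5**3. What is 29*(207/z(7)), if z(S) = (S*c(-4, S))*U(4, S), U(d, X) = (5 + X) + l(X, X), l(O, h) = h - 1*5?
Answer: 6003/12250 ≈ 0.49004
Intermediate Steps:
l(O, h) = -5 + h (l(O, h) = h - 5 = -5 + h)
U(d, X) = 2*X (U(d, X) = (5 + X) + (-5 + X) = 2*X)
c(x, r) = 125
z(S) = 250*S**2 (z(S) = (S*125)*(2*S) = (125*S)*(2*S) = 250*S**2)
29*(207/z(7)) = 29*(207/((250*7**2))) = 29*(207/((250*49))) = 29*(207/12250) = 6003/12250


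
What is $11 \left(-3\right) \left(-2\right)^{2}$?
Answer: $-132$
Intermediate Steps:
$11 \left(-3\right) \left(-2\right)^{2} = \left(-33\right) 4 = -132$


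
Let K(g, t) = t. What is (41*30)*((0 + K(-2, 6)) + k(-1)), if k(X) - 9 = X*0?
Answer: 18450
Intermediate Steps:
k(X) = 9 (k(X) = 9 + X*0 = 9 + 0 = 9)
(41*30)*((0 + K(-2, 6)) + k(-1)) = (41*30)*((0 + 6) + 9) = 1230*(6 + 9) = 1230*15 = 18450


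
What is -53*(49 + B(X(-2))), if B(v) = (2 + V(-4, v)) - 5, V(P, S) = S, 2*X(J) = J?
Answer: -2385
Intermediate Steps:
X(J) = J/2
B(v) = -3 + v (B(v) = (2 + v) - 5 = -3 + v)
-53*(49 + B(X(-2))) = -53*(49 + (-3 + (1/2)*(-2))) = -53*(49 + (-3 - 1)) = -53*(49 - 4) = -2385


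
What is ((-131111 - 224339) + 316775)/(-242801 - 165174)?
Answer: 1547/16319 ≈ 0.094797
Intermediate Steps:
((-131111 - 224339) + 316775)/(-242801 - 165174) = (-355450 + 316775)/(-407975) = -38675*(-1/407975) = 1547/16319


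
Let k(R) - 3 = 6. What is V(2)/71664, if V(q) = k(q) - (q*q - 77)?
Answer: 41/35832 ≈ 0.0011442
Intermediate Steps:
k(R) = 9 (k(R) = 3 + 6 = 9)
V(q) = 86 - q² (V(q) = 9 - (q*q - 77) = 9 - (q² - 77) = 9 - (-77 + q²) = 9 + (77 - q²) = 86 - q²)
V(2)/71664 = (86 - 1*2²)/71664 = (86 - 1*4)*(1/71664) = (86 - 4)*(1/71664) = 82*(1/71664) = 41/35832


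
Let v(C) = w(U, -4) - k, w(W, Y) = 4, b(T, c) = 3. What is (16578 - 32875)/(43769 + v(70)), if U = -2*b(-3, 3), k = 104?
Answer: -16297/43669 ≈ -0.37319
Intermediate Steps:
U = -6 (U = -2*3 = -6)
v(C) = -100 (v(C) = 4 - 1*104 = 4 - 104 = -100)
(16578 - 32875)/(43769 + v(70)) = (16578 - 32875)/(43769 - 100) = -16297/43669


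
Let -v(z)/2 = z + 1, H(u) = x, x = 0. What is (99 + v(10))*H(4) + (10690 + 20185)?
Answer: 30875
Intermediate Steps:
H(u) = 0
v(z) = -2 - 2*z (v(z) = -2*(z + 1) = -2*(1 + z) = -2 - 2*z)
(99 + v(10))*H(4) + (10690 + 20185) = (99 + (-2 - 2*10))*0 + (10690 + 20185) = (99 + (-2 - 20))*0 + 30875 = (99 - 22)*0 + 30875 = 77*0 + 30875 = 0 + 30875 = 30875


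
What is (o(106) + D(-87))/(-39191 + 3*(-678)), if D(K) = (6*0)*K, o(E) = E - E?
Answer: 0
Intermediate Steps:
o(E) = 0
D(K) = 0 (D(K) = 0*K = 0)
(o(106) + D(-87))/(-39191 + 3*(-678)) = (0 + 0)/(-39191 + 3*(-678)) = 0/(-39191 - 2034) = 0/(-41225) = 0*(-1/41225) = 0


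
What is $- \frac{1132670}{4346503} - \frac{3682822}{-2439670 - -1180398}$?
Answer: $\frac{1041504089659}{390959251844} \approx 2.664$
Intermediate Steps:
$- \frac{1132670}{4346503} - \frac{3682822}{-2439670 - -1180398} = \left(-1132670\right) \frac{1}{4346503} - \frac{3682822}{-2439670 + 1180398} = - \frac{161810}{620929} - \frac{3682822}{-1259272} = - \frac{161810}{620929} - - \frac{1841411}{629636} = - \frac{161810}{620929} + \frac{1841411}{629636} = \frac{1041504089659}{390959251844}$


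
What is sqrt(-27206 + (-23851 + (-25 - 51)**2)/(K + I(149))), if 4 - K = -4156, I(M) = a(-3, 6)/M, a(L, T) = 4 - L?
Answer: I*sqrt(10454494870989479)/619847 ≈ 164.96*I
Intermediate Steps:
I(M) = 7/M (I(M) = (4 - 1*(-3))/M = (4 + 3)/M = 7/M)
K = 4160 (K = 4 - 1*(-4156) = 4 + 4156 = 4160)
sqrt(-27206 + (-23851 + (-25 - 51)**2)/(K + I(149))) = sqrt(-27206 + (-23851 + (-25 - 51)**2)/(4160 + 7/149)) = sqrt(-27206 + (-23851 + (-76)**2)/(4160 + 7*(1/149))) = sqrt(-27206 + (-23851 + 5776)/(4160 + 7/149)) = sqrt(-27206 - 18075/619847/149) = sqrt(-27206 - 18075*149/619847) = sqrt(-27206 - 2693175/619847) = sqrt(-16866250657/619847) = I*sqrt(10454494870989479)/619847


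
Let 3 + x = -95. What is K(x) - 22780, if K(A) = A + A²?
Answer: -13274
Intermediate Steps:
x = -98 (x = -3 - 95 = -98)
K(x) - 22780 = -98*(1 - 98) - 22780 = -98*(-97) - 22780 = 9506 - 22780 = -13274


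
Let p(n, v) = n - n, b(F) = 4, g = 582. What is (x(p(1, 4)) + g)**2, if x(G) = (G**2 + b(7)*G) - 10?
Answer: 327184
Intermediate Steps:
p(n, v) = 0
x(G) = -10 + G**2 + 4*G (x(G) = (G**2 + 4*G) - 10 = -10 + G**2 + 4*G)
(x(p(1, 4)) + g)**2 = ((-10 + 0**2 + 4*0) + 582)**2 = ((-10 + 0 + 0) + 582)**2 = (-10 + 582)**2 = 572**2 = 327184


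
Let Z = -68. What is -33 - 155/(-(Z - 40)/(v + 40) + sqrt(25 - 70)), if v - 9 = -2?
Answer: (-4653*sqrt(5) + 10849*I)/(3*(-36*I + 47*sqrt(5))) ≈ -40.084 + 20.68*I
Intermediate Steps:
v = 7 (v = 9 - 2 = 7)
-33 - 155/(-(Z - 40)/(v + 40) + sqrt(25 - 70)) = -33 - 155/(-(-68 - 40)/(7 + 40) + sqrt(25 - 70)) = -33 - 155/(-(-108)/47 + sqrt(-45)) = -33 - 155/(-(-108)/47 + 3*I*sqrt(5)) = -33 - 155/(-1*(-108/47) + 3*I*sqrt(5)) = -33 - 155/(108/47 + 3*I*sqrt(5))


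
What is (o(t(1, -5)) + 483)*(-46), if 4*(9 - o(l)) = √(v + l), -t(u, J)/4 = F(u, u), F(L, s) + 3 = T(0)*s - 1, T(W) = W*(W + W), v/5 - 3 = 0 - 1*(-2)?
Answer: -22632 + 23*√41/2 ≈ -22558.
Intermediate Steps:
v = 25 (v = 15 + 5*(0 - 1*(-2)) = 15 + 5*(0 + 2) = 15 + 5*2 = 15 + 10 = 25)
T(W) = 2*W² (T(W) = W*(2*W) = 2*W²)
F(L, s) = -4 (F(L, s) = -3 + ((2*0²)*s - 1) = -3 + ((2*0)*s - 1) = -3 + (0*s - 1) = -3 + (0 - 1) = -3 - 1 = -4)
t(u, J) = 16 (t(u, J) = -4*(-4) = 16)
o(l) = 9 - √(25 + l)/4
(o(t(1, -5)) + 483)*(-46) = ((9 - √(25 + 16)/4) + 483)*(-46) = ((9 - √41/4) + 483)*(-46) = (492 - √41/4)*(-46) = -22632 + 23*√41/2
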